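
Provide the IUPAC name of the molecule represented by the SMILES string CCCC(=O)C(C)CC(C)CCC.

The longest chain bearing the carbonyl is 10 carbons long (decane).
The principal characteristic group is a ketone (C=O on an internal carbon), named with the suffix -one.
The numbering direction is chosen so that numbering from this end puts the carbonyl group at C-4 rather than C-7.
With this numbering: the carbonyl at C-4; methyl groups at C-5 and C-7.
Putting it together: 5,7-dimethyldecan-4-one.

5,7-dimethyldecan-4-one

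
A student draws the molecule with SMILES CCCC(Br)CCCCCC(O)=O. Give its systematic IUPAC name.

The longest chain bearing the –COOH group is 10 carbons long (decane).
The principal characteristic group is a carboxylic acid (terminal –COOH), named with the suffix -oic acid.
The numbering direction is chosen so that the carboxylic acid carbon is C-1 by definition.
With this numbering: a bromo group at C-7.
Putting it together: 7-bromodecanoic acid.

7-bromodecanoic acid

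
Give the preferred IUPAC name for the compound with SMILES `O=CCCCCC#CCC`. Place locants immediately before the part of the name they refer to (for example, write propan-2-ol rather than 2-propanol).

The longest chain bearing the –CHO group and the multiple bond is 9 carbons long (nonane).
The principal characteristic group is an aldehyde (terminal –CHO), named with the suffix -al.
There is one C≡C triple bond, indicated by the ending -yne.
Choose the numbering such that the aldehyde carbon is C-1 by definition.
This places the triple bond between C-6 and C-7.
The name is non-6-ynal.

non-6-ynal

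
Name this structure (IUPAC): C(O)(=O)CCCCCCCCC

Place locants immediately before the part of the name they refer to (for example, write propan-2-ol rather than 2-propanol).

Counting along the main chain through the –COOH group gives 10 carbons: the parent is decane.
The highest-priority functional group is a carboxylic acid (terminal –COOH), so the name ends in -oic acid.
Choose the numbering such that the carboxylic acid carbon is C-1 by definition.
Assembling the pieces gives decanoic acid.

decanoic acid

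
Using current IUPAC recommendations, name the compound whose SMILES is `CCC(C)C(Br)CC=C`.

Counting along the main chain through the multiple bond gives 7 carbons: the parent is heptane.
There is one C=C double bond, indicated by the ending -ene.
Choose the numbering such that numbering from this end puts the double bond at C-1 rather than C-6.
This places the double bond between C-1 and C-2; a bromo group at C-4; a methyl group at C-5.
The substituents are ordered alphabetically, ignoring any di-/tri- multipliers.
Putting it together: 4-bromo-5-methylhept-1-ene.

4-bromo-5-methylhept-1-ene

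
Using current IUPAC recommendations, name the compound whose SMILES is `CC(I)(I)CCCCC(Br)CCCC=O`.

Counting along the main chain through the –CHO group gives 11 carbons: the parent is undecane.
The highest-priority functional group is an aldehyde (terminal –CHO), so the name ends in -al.
The numbering direction is chosen so that the aldehyde carbon is C-1 by definition.
With this numbering: a bromo group at C-5; two iodo groups at C-10.
Substituent prefixes are cited in alphabetical order (multiplying prefixes like di-/tri- are ignored for ordering).
Assembling the pieces gives 5-bromo-10,10-diiodoundecanal.

5-bromo-10,10-diiodoundecanal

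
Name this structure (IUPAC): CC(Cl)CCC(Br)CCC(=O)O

4-bromo-7-chlorooctanoic acid

The longest carbon chain that includes the –COOH group has 8 carbons, so the parent hydride is octane.
The highest-priority functional group is a carboxylic acid (terminal –COOH), so the name ends in -oic acid.
Choose the numbering such that the carboxylic acid carbon is C-1 by definition.
This places a bromo group at C-4; a chloro group at C-7.
The substituents are ordered alphabetically, ignoring any di-/tri- multipliers.
Putting it together: 4-bromo-7-chlorooctanoic acid.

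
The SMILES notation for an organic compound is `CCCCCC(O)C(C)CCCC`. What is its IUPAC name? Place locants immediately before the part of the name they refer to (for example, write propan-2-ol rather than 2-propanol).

5-methylundecan-6-ol

The longest chain bearing the –OH group is 11 carbons long (undecane).
An alcohol (–OH) is the principal characteristic group, giving the suffix -ol.
The numbering direction is chosen so that the substituent locant set {5} is lower than {7} at the first point of difference.
This places the hydroxyl at C-6; a methyl group at C-5.
Assembling the pieces gives 5-methylundecan-6-ol.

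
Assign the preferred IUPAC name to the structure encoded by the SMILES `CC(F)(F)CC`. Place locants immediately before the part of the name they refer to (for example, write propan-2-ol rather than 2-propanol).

2,2-difluorobutane

The longest carbon chain is 4 atoms: the parent is butane.
The numbering direction is chosen so that the substituent locant set {2,2} is lower than {3,3} at the first point of difference.
With this numbering: two fluoro groups at C-2.
Assembling the pieces gives 2,2-difluorobutane.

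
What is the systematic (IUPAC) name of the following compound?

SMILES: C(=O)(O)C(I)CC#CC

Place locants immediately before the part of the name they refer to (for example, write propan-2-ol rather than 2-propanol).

2-iodohex-4-ynoic acid

The longest carbon chain that includes the –COOH group and the multiple bond has 6 carbons, so the parent hydride is hexane.
The principal characteristic group is a carboxylic acid (terminal –COOH), named with the suffix -oic acid.
There is one C≡C triple bond, indicated by the ending -yne.
The numbering direction is chosen so that the carboxylic acid carbon is C-1 by definition.
With this numbering: the triple bond between C-4 and C-5; an iodo group at C-2.
Putting it together: 2-iodohex-4-ynoic acid.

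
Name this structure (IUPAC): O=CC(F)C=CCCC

The longest chain bearing the –CHO group and the multiple bond is 7 carbons long (heptane).
The principal characteristic group is an aldehyde (terminal –CHO), named with the suffix -al.
There is one C=C double bond, indicated by the ending -ene.
Number the chain so that the aldehyde carbon is C-1 by definition.
This places the double bond between C-3 and C-4; a fluoro group at C-2.
The name is 2-fluorohept-3-enal.

2-fluorohept-3-enal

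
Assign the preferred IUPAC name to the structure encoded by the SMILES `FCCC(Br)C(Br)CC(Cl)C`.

3,4-dibromo-6-chloro-1-fluoroheptane

The parent chain contains 7 carbons (heptane).
The numbering direction is chosen so that the substituent locant set {1,3,4,6} is lower than {2,4,5,7} at the first point of difference.
With this numbering: bromo groups at C-3 and C-4; a chloro group at C-6; a fluoro group at C-1.
Prefixes are listed alphabetically: bromo, chloro, fluoro.
Putting it together: 3,4-dibromo-6-chloro-1-fluoroheptane.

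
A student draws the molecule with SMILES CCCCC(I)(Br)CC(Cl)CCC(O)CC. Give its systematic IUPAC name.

8-bromo-6-chloro-8-iodododecan-3-ol

The longest carbon chain that includes the –OH group has 12 carbons, so the parent hydride is dodecane.
The highest-priority functional group is an alcohol (–OH), so the name ends in -ol.
Choose the numbering such that numbering from this end puts the hydroxyl group at C-3 rather than C-10.
With this numbering: the hydroxyl at C-3; a bromo group at C-8; a chloro group at C-6; an iodo group at C-8.
The substituents are ordered alphabetically, ignoring any di-/tri- multipliers.
Assembling the pieces gives 8-bromo-6-chloro-8-iodododecan-3-ol.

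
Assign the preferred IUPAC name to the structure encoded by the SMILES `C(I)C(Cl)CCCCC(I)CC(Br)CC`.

9-bromo-2-chloro-1,7-diiodoundecane

The parent chain contains 11 carbons (undecane).
The numbering direction is chosen so that the substituent locant set {1,2,7,9} is lower than {3,5,10,11} at the first point of difference.
This places a bromo group at C-9; a chloro group at C-2; iodo groups at C-1 and C-7.
Substituent prefixes are cited in alphabetical order (multiplying prefixes like di-/tri- are ignored for ordering).
Assembling the pieces gives 9-bromo-2-chloro-1,7-diiodoundecane.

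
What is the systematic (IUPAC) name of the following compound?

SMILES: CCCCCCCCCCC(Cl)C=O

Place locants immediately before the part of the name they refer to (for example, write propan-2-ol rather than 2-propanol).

2-chlorododecanal

Counting along the main chain through the –CHO group gives 12 carbons: the parent is dodecane.
The principal characteristic group is an aldehyde (terminal –CHO), named with the suffix -al.
The numbering direction is chosen so that the aldehyde carbon is C-1 by definition.
That gives a chloro group at C-2.
The name is 2-chlorododecanal.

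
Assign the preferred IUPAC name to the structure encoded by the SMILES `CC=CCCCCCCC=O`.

dec-8-enal

The longest carbon chain that includes the –CHO group and the multiple bond has 10 carbons, so the parent hydride is decane.
The highest-priority functional group is an aldehyde (terminal –CHO), so the name ends in -al.
The chain contains a C=C double bond, so the unsaturation ending is -ene.
The numbering direction is chosen so that the aldehyde carbon is C-1 by definition.
That gives the double bond between C-8 and C-9.
Assembling the pieces gives dec-8-enal.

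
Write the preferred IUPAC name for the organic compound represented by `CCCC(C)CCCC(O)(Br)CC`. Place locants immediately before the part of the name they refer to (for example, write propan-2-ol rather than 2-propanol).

The longest carbon chain that includes the –OH group has 10 carbons, so the parent hydride is decane.
The principal characteristic group is an alcohol (–OH), named with the suffix -ol.
The numbering direction is chosen so that numbering from this end puts the hydroxyl group at C-3 rather than C-8.
This places the hydroxyl at C-3; a bromo group at C-3; a methyl group at C-7.
The substituents are ordered alphabetically, ignoring any di-/tri- multipliers.
Putting it together: 3-bromo-7-methyldecan-3-ol.

3-bromo-7-methyldecan-3-ol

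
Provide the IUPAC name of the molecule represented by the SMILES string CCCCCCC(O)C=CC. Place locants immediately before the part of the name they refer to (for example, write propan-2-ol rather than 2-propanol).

Counting along the main chain through the –OH group and the multiple bond gives 10 carbons: the parent is decane.
The highest-priority functional group is an alcohol (–OH), so the name ends in -ol.
The chain contains a C=C double bond, so the unsaturation ending is -ene.
Number the chain so that numbering from this end puts the hydroxyl group at C-4 rather than C-7.
With this numbering: the hydroxyl at C-4; the double bond between C-2 and C-3.
The name is dec-2-en-4-ol.

dec-2-en-4-ol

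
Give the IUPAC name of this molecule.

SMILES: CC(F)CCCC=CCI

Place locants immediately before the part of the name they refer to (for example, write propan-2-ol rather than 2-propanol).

The longest carbon chain that includes the multiple bond has 8 carbons, so the parent hydride is octane.
There is one C=C double bond, indicated by the ending -ene.
The numbering direction is chosen so that numbering from this end puts the double bond at C-2 rather than C-6.
That gives the double bond between C-2 and C-3; a fluoro group at C-7; an iodo group at C-1.
Prefixes are listed alphabetically: fluoro, iodo.
The name is 7-fluoro-1-iodooct-2-ene.

7-fluoro-1-iodooct-2-ene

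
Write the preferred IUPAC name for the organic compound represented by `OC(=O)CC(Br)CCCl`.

The longest carbon chain that includes the –COOH group has 5 carbons, so the parent hydride is pentane.
The principal characteristic group is a carboxylic acid (terminal –COOH), named with the suffix -oic acid.
Choose the numbering such that the carboxylic acid carbon is C-1 by definition.
That gives a bromo group at C-3; a chloro group at C-5.
Prefixes are listed alphabetically: bromo, chloro.
Putting it together: 3-bromo-5-chloropentanoic acid.

3-bromo-5-chloropentanoic acid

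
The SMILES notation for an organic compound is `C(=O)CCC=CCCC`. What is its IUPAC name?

The longest carbon chain that includes the –CHO group and the multiple bond has 8 carbons, so the parent hydride is octane.
The highest-priority functional group is an aldehyde (terminal –CHO), so the name ends in -al.
The chain contains a C=C double bond, so the unsaturation ending is -ene.
The numbering direction is chosen so that the aldehyde carbon is C-1 by definition.
That gives the double bond between C-4 and C-5.
Putting it together: oct-4-enal.

oct-4-enal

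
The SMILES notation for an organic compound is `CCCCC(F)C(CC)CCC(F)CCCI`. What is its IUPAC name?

7-ethyl-4,8-difluoro-1-iodododecane

The longest continuous carbon chain has 12 atoms, so the parent hydride is dodecane.
Number the chain so that the substituent locant set {1,4,7,8} is lower than {5,6,9,12} at the first point of difference.
That gives an ethyl group at C-7; fluoro groups at C-4 and C-8; an iodo group at C-1.
Substituent prefixes are cited in alphabetical order (multiplying prefixes like di-/tri- are ignored for ordering).
Putting it together: 7-ethyl-4,8-difluoro-1-iodododecane.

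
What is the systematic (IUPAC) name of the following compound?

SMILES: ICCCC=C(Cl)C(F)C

Counting along the main chain through the multiple bond gives 7 carbons: the parent is heptane.
There is one C=C double bond, indicated by the ending -ene.
Number the chain so that numbering from this end puts the double bond at C-3 rather than C-4.
With this numbering: the double bond between C-3 and C-4; a chloro group at C-3; a fluoro group at C-2; an iodo group at C-7.
The substituents are ordered alphabetically, ignoring any di-/tri- multipliers.
The name is 3-chloro-2-fluoro-7-iodohept-3-ene.

3-chloro-2-fluoro-7-iodohept-3-ene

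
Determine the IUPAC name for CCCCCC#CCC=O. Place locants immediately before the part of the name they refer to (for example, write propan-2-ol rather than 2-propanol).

Counting along the main chain through the –CHO group and the multiple bond gives 9 carbons: the parent is nonane.
The highest-priority functional group is an aldehyde (terminal –CHO), so the name ends in -al.
There is one C≡C triple bond, indicated by the ending -yne.
The numbering direction is chosen so that the aldehyde carbon is C-1 by definition.
With this numbering: the triple bond between C-3 and C-4.
Putting it together: non-3-ynal.

non-3-ynal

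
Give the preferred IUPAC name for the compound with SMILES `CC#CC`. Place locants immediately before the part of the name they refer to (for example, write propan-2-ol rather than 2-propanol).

Counting along the main chain through the multiple bond gives 4 carbons: the parent is butane.
The chain contains a C≡C triple bond, so the unsaturation ending is -yne.
The molecule is symmetric, so either numbering direction gives the same locants.
With this numbering: the triple bond between C-2 and C-3.
Putting it together: but-2-yne.

but-2-yne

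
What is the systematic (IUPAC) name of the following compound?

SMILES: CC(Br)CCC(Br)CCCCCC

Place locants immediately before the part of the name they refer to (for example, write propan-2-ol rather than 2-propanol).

2,5-dibromoundecane

The longest continuous carbon chain has 11 atoms, so the parent hydride is undecane.
The numbering direction is chosen so that the substituent locant set {2,5} is lower than {7,10} at the first point of difference.
That gives bromo groups at C-2 and C-5.
Assembling the pieces gives 2,5-dibromoundecane.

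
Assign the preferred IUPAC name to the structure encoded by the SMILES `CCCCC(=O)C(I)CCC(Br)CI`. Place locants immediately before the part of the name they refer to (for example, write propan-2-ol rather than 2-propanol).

9-bromo-6,10-diiododecan-5-one

Counting along the main chain through the carbonyl gives 10 carbons: the parent is decane.
The highest-priority functional group is a ketone (C=O on an internal carbon), so the name ends in -one.
Choose the numbering such that numbering from this end puts the carbonyl group at C-5 rather than C-6.
This places the carbonyl at C-5; a bromo group at C-9; iodo groups at C-6 and C-10.
Substituent prefixes are cited in alphabetical order (multiplying prefixes like di-/tri- are ignored for ordering).
Putting it together: 9-bromo-6,10-diiododecan-5-one.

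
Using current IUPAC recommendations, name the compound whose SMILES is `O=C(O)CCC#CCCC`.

oct-4-ynoic acid

The longest chain bearing the –COOH group and the multiple bond is 8 carbons long (octane).
The principal characteristic group is a carboxylic acid (terminal –COOH), named with the suffix -oic acid.
There is one C≡C triple bond, indicated by the ending -yne.
The numbering direction is chosen so that the carboxylic acid carbon is C-1 by definition.
That gives the triple bond between C-4 and C-5.
The name is oct-4-ynoic acid.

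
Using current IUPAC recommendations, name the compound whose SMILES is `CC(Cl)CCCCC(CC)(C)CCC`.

The parent chain contains 10 carbons (decane).
Number the chain so that the substituent locant set {2,7,7} is lower than {4,4,9} at the first point of difference.
This places a chloro group at C-2; an ethyl group at C-7; a methyl group at C-7.
Prefixes are listed alphabetically: chloro, ethyl, methyl.
Assembling the pieces gives 2-chloro-7-ethyl-7-methyldecane.

2-chloro-7-ethyl-7-methyldecane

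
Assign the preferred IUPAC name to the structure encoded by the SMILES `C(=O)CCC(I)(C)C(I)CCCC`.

4,5-diiodo-4-methylnonanal

Counting along the main chain through the –CHO group gives 9 carbons: the parent is nonane.
An aldehyde (terminal –CHO) is the principal characteristic group, giving the suffix -al.
The numbering direction is chosen so that the aldehyde carbon is C-1 by definition.
With this numbering: iodo groups at C-4 and C-5; a methyl group at C-4.
Prefixes are listed alphabetically: iodo, methyl.
Assembling the pieces gives 4,5-diiodo-4-methylnonanal.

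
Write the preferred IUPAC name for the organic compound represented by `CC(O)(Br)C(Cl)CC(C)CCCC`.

2-bromo-3-chloro-5-methylnonan-2-ol

The longest carbon chain that includes the –OH group has 9 carbons, so the parent hydride is nonane.
An alcohol (–OH) is the principal characteristic group, giving the suffix -ol.
Number the chain so that numbering from this end puts the hydroxyl group at C-2 rather than C-8.
That gives the hydroxyl at C-2; a bromo group at C-2; a chloro group at C-3; a methyl group at C-5.
Prefixes are listed alphabetically: bromo, chloro, methyl.
The name is 2-bromo-3-chloro-5-methylnonan-2-ol.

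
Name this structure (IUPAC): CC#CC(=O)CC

hex-4-yn-3-one

The longest carbon chain that includes the carbonyl and the multiple bond has 6 carbons, so the parent hydride is hexane.
The highest-priority functional group is a ketone (C=O on an internal carbon), so the name ends in -one.
A C≡C triple bond in the chain gives the infix -yne-.
The numbering direction is chosen so that numbering from this end puts the carbonyl group at C-3 rather than C-4.
This places the carbonyl at C-3; the triple bond between C-4 and C-5.
The name is hex-4-yn-3-one.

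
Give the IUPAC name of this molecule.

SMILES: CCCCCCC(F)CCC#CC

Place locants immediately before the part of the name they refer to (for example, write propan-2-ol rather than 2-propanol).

The longest chain bearing the multiple bond is 12 carbons long (dodecane).
There is one C≡C triple bond, indicated by the ending -yne.
Number the chain so that numbering from this end puts the triple bond at C-2 rather than C-10.
That gives the triple bond between C-2 and C-3; a fluoro group at C-6.
Assembling the pieces gives 6-fluorododec-2-yne.

6-fluorododec-2-yne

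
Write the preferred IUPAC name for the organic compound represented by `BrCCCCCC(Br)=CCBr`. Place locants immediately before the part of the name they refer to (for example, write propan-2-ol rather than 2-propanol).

1,3,8-tribromooct-2-ene

Counting along the main chain through the multiple bond gives 8 carbons: the parent is octane.
A C=C double bond in the chain gives the infix -ene-.
The numbering direction is chosen so that numbering from this end puts the double bond at C-2 rather than C-6.
That gives the double bond between C-2 and C-3; bromo groups at C-1 and C-3 and C-8.
The name is 1,3,8-tribromooct-2-ene.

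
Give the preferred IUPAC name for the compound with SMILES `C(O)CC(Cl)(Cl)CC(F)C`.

The longest carbon chain that includes the –OH group has 6 carbons, so the parent hydride is hexane.
An alcohol (–OH) is the principal characteristic group, giving the suffix -ol.
Number the chain so that numbering from this end puts the hydroxyl group at C-1 rather than C-6.
That gives the hydroxyl at C-1; two chloro groups at C-3; a fluoro group at C-5.
The substituents are ordered alphabetically, ignoring any di-/tri- multipliers.
Assembling the pieces gives 3,3-dichloro-5-fluorohexan-1-ol.

3,3-dichloro-5-fluorohexan-1-ol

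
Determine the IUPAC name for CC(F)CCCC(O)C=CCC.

9-fluorodec-3-en-5-ol

Counting along the main chain through the –OH group and the multiple bond gives 10 carbons: the parent is decane.
The highest-priority functional group is an alcohol (–OH), so the name ends in -ol.
There is one C=C double bond, indicated by the ending -ene.
Choose the numbering such that numbering from this end puts the hydroxyl group at C-5 rather than C-6.
With this numbering: the hydroxyl at C-5; the double bond between C-3 and C-4; a fluoro group at C-9.
Assembling the pieces gives 9-fluorodec-3-en-5-ol.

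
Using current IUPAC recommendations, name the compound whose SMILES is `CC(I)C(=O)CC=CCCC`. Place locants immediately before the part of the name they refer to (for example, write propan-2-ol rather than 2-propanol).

2-iodonon-5-en-3-one

The longest carbon chain that includes the carbonyl and the multiple bond has 9 carbons, so the parent hydride is nonane.
The principal characteristic group is a ketone (C=O on an internal carbon), named with the suffix -one.
A C=C double bond in the chain gives the infix -ene-.
The numbering direction is chosen so that numbering from this end puts the carbonyl group at C-3 rather than C-7.
With this numbering: the carbonyl at C-3; the double bond between C-5 and C-6; an iodo group at C-2.
Assembling the pieces gives 2-iodonon-5-en-3-one.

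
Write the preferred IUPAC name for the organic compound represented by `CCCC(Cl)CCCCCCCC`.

The parent chain contains 12 carbons (dodecane).
Number the chain so that the substituent locant set {4} is lower than {9} at the first point of difference.
That gives a chloro group at C-4.
Putting it together: 4-chlorododecane.

4-chlorododecane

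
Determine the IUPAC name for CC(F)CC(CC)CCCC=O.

5-ethyl-7-fluorooctanal

The longest carbon chain that includes the –CHO group has 8 carbons, so the parent hydride is octane.
The highest-priority functional group is an aldehyde (terminal –CHO), so the name ends in -al.
The numbering direction is chosen so that the aldehyde carbon is C-1 by definition.
This places an ethyl group at C-5; a fluoro group at C-7.
Prefixes are listed alphabetically: ethyl, fluoro.
Putting it together: 5-ethyl-7-fluorooctanal.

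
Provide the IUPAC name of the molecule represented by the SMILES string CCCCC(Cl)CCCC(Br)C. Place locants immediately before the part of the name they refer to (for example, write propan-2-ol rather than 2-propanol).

The longest carbon chain is 10 atoms: the parent is decane.
Choose the numbering such that the substituent locant set {2,6} is lower than {5,9} at the first point of difference.
This places a bromo group at C-2; a chloro group at C-6.
Substituent prefixes are cited in alphabetical order (multiplying prefixes like di-/tri- are ignored for ordering).
The name is 2-bromo-6-chlorodecane.

2-bromo-6-chlorodecane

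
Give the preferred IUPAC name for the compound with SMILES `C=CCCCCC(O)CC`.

The longest chain bearing the –OH group and the multiple bond is 9 carbons long (nonane).
The principal characteristic group is an alcohol (–OH), named with the suffix -ol.
A C=C double bond in the chain gives the infix -ene-.
Number the chain so that numbering from this end puts the hydroxyl group at C-3 rather than C-7.
With this numbering: the hydroxyl at C-3; the double bond between C-8 and C-9.
The name is non-8-en-3-ol.

non-8-en-3-ol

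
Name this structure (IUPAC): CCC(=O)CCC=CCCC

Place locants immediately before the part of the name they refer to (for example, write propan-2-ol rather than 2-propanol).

The longest carbon chain that includes the carbonyl and the multiple bond has 10 carbons, so the parent hydride is decane.
The highest-priority functional group is a ketone (C=O on an internal carbon), so the name ends in -one.
There is one C=C double bond, indicated by the ending -ene.
The numbering direction is chosen so that numbering from this end puts the carbonyl group at C-3 rather than C-8.
With this numbering: the carbonyl at C-3; the double bond between C-6 and C-7.
The name is dec-6-en-3-one.

dec-6-en-3-one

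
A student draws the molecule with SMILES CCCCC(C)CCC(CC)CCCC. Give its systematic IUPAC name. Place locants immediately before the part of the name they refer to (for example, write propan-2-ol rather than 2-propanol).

5-ethyl-8-methyldodecane

The parent chain contains 12 carbons (dodecane).
Choose the numbering such that the locant sets are identical either way, so the alphabetically earlier ethyl substituent takes the lower locant (5 rather than 8).
That gives an ethyl group at C-5; a methyl group at C-8.
Prefixes are listed alphabetically: ethyl, methyl.
Assembling the pieces gives 5-ethyl-8-methyldodecane.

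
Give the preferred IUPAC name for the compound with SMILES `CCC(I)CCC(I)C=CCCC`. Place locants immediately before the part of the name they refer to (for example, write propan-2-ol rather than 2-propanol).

6,9-diiodoundec-4-ene

The longest chain bearing the multiple bond is 11 carbons long (undecane).
A C=C double bond in the chain gives the infix -ene-.
Choose the numbering such that numbering from this end puts the double bond at C-4 rather than C-7.
This places the double bond between C-4 and C-5; iodo groups at C-6 and C-9.
Assembling the pieces gives 6,9-diiodoundec-4-ene.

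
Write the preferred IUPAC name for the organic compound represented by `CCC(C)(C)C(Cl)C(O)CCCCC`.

The longest chain bearing the –OH group is 10 carbons long (decane).
An alcohol (–OH) is the principal characteristic group, giving the suffix -ol.
Choose the numbering such that numbering from this end puts the hydroxyl group at C-5 rather than C-6.
This places the hydroxyl at C-5; a chloro group at C-4; two methyl groups at C-3.
Prefixes are listed alphabetically: chloro, methyl.
Putting it together: 4-chloro-3,3-dimethyldecan-5-ol.

4-chloro-3,3-dimethyldecan-5-ol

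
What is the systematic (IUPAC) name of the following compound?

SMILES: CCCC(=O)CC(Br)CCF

6-bromo-8-fluorooctan-4-one

The longest chain bearing the carbonyl is 8 carbons long (octane).
The principal characteristic group is a ketone (C=O on an internal carbon), named with the suffix -one.
The numbering direction is chosen so that numbering from this end puts the carbonyl group at C-4 rather than C-5.
With this numbering: the carbonyl at C-4; a bromo group at C-6; a fluoro group at C-8.
Prefixes are listed alphabetically: bromo, fluoro.
Assembling the pieces gives 6-bromo-8-fluorooctan-4-one.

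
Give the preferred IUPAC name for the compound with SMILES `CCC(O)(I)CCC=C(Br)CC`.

7-bromo-3-iodonon-6-en-3-ol

The longest carbon chain that includes the –OH group and the multiple bond has 9 carbons, so the parent hydride is nonane.
The highest-priority functional group is an alcohol (–OH), so the name ends in -ol.
The chain contains a C=C double bond, so the unsaturation ending is -ene.
Number the chain so that numbering from this end puts the hydroxyl group at C-3 rather than C-7.
With this numbering: the hydroxyl at C-3; the double bond between C-6 and C-7; a bromo group at C-7; an iodo group at C-3.
Prefixes are listed alphabetically: bromo, iodo.
Assembling the pieces gives 7-bromo-3-iodonon-6-en-3-ol.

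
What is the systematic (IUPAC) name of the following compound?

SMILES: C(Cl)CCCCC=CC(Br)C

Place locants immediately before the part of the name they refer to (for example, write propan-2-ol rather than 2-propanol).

Counting along the main chain through the multiple bond gives 9 carbons: the parent is nonane.
There is one C=C double bond, indicated by the ending -ene.
The numbering direction is chosen so that numbering from this end puts the double bond at C-3 rather than C-6.
This places the double bond between C-3 and C-4; a bromo group at C-2; a chloro group at C-9.
Substituent prefixes are cited in alphabetical order (multiplying prefixes like di-/tri- are ignored for ordering).
Assembling the pieces gives 2-bromo-9-chloronon-3-ene.

2-bromo-9-chloronon-3-ene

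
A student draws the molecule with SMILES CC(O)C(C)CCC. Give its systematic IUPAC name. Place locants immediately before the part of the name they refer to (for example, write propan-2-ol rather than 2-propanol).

Counting along the main chain through the –OH group gives 6 carbons: the parent is hexane.
The principal characteristic group is an alcohol (–OH), named with the suffix -ol.
The numbering direction is chosen so that numbering from this end puts the hydroxyl group at C-2 rather than C-5.
This places the hydroxyl at C-2; a methyl group at C-3.
Assembling the pieces gives 3-methylhexan-2-ol.

3-methylhexan-2-ol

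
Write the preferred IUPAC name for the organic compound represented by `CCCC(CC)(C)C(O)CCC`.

Counting along the main chain through the –OH group gives 8 carbons: the parent is octane.
The highest-priority functional group is an alcohol (–OH), so the name ends in -ol.
Choose the numbering such that numbering from this end puts the hydroxyl group at C-4 rather than C-5.
This places the hydroxyl at C-4; an ethyl group at C-5; a methyl group at C-5.
Substituent prefixes are cited in alphabetical order (multiplying prefixes like di-/tri- are ignored for ordering).
Assembling the pieces gives 5-ethyl-5-methyloctan-4-ol.

5-ethyl-5-methyloctan-4-ol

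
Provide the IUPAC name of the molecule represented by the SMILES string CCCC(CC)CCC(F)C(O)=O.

5-ethyl-2-fluorooctanoic acid

Counting along the main chain through the –COOH group gives 8 carbons: the parent is octane.
A carboxylic acid (terminal –COOH) is the principal characteristic group, giving the suffix -oic acid.
The numbering direction is chosen so that the carboxylic acid carbon is C-1 by definition.
That gives an ethyl group at C-5; a fluoro group at C-2.
The substituents are ordered alphabetically, ignoring any di-/tri- multipliers.
The name is 5-ethyl-2-fluorooctanoic acid.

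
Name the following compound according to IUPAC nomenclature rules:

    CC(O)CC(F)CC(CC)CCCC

6-ethyl-4-fluorodecan-2-ol

The longest chain bearing the –OH group is 10 carbons long (decane).
The highest-priority functional group is an alcohol (–OH), so the name ends in -ol.
Choose the numbering such that numbering from this end puts the hydroxyl group at C-2 rather than C-9.
This places the hydroxyl at C-2; an ethyl group at C-6; a fluoro group at C-4.
Prefixes are listed alphabetically: ethyl, fluoro.
Putting it together: 6-ethyl-4-fluorodecan-2-ol.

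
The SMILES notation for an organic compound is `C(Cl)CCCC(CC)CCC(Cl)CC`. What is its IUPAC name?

1,8-dichloro-5-ethyldecane

The longest carbon chain is 10 atoms: the parent is decane.
The numbering direction is chosen so that the substituent locant set {1,5,8} is lower than {3,6,10} at the first point of difference.
That gives chloro groups at C-1 and C-8; an ethyl group at C-5.
The substituents are ordered alphabetically, ignoring any di-/tri- multipliers.
Assembling the pieces gives 1,8-dichloro-5-ethyldecane.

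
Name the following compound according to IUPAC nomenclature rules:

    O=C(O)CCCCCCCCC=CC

dodec-10-enoic acid

The longest chain bearing the –COOH group and the multiple bond is 12 carbons long (dodecane).
The highest-priority functional group is a carboxylic acid (terminal –COOH), so the name ends in -oic acid.
There is one C=C double bond, indicated by the ending -ene.
Number the chain so that the carboxylic acid carbon is C-1 by definition.
With this numbering: the double bond between C-10 and C-11.
Putting it together: dodec-10-enoic acid.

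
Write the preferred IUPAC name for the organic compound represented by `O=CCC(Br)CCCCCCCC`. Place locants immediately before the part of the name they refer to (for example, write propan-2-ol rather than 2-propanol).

3-bromoundecanal

Counting along the main chain through the –CHO group gives 11 carbons: the parent is undecane.
The principal characteristic group is an aldehyde (terminal –CHO), named with the suffix -al.
Choose the numbering such that the aldehyde carbon is C-1 by definition.
This places a bromo group at C-3.
Assembling the pieces gives 3-bromoundecanal.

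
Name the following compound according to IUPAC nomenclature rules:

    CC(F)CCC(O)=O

Counting along the main chain through the –COOH group gives 5 carbons: the parent is pentane.
The highest-priority functional group is a carboxylic acid (terminal –COOH), so the name ends in -oic acid.
Choose the numbering such that the carboxylic acid carbon is C-1 by definition.
With this numbering: a fluoro group at C-4.
The name is 4-fluoropentanoic acid.

4-fluoropentanoic acid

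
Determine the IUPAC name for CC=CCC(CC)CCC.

The longest carbon chain that includes the multiple bond has 8 carbons, so the parent hydride is octane.
The chain contains a C=C double bond, so the unsaturation ending is -ene.
Number the chain so that numbering from this end puts the double bond at C-2 rather than C-6.
This places the double bond between C-2 and C-3; an ethyl group at C-5.
Assembling the pieces gives 5-ethyloct-2-ene.

5-ethyloct-2-ene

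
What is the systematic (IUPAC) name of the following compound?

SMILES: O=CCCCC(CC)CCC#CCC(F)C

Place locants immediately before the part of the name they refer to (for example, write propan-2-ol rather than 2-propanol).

The longest chain bearing the –CHO group and the multiple bond is 12 carbons long (dodecane).
An aldehyde (terminal –CHO) is the principal characteristic group, giving the suffix -al.
There is one C≡C triple bond, indicated by the ending -yne.
Number the chain so that the aldehyde carbon is C-1 by definition.
With this numbering: the triple bond between C-8 and C-9; an ethyl group at C-5; a fluoro group at C-11.
Prefixes are listed alphabetically: ethyl, fluoro.
Putting it together: 5-ethyl-11-fluorododec-8-ynal.

5-ethyl-11-fluorododec-8-ynal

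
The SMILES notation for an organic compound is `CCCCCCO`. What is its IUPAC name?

hexan-1-ol

Counting along the main chain through the –OH group gives 6 carbons: the parent is hexane.
An alcohol (–OH) is the principal characteristic group, giving the suffix -ol.
Choose the numbering such that numbering from this end puts the hydroxyl group at C-1 rather than C-6.
This places the hydroxyl at C-1.
The name is hexan-1-ol.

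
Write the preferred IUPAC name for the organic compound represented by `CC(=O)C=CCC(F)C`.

6-fluorohept-3-en-2-one

Counting along the main chain through the carbonyl and the multiple bond gives 7 carbons: the parent is heptane.
The principal characteristic group is a ketone (C=O on an internal carbon), named with the suffix -one.
The chain contains a C=C double bond, so the unsaturation ending is -ene.
The numbering direction is chosen so that numbering from this end puts the carbonyl group at C-2 rather than C-6.
That gives the carbonyl at C-2; the double bond between C-3 and C-4; a fluoro group at C-6.
The name is 6-fluorohept-3-en-2-one.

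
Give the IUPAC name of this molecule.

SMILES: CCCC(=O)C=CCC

oct-5-en-4-one

The longest chain bearing the carbonyl and the multiple bond is 8 carbons long (octane).
The principal characteristic group is a ketone (C=O on an internal carbon), named with the suffix -one.
The chain contains a C=C double bond, so the unsaturation ending is -ene.
Number the chain so that numbering from this end puts the carbonyl group at C-4 rather than C-5.
That gives the carbonyl at C-4; the double bond between C-5 and C-6.
Putting it together: oct-5-en-4-one.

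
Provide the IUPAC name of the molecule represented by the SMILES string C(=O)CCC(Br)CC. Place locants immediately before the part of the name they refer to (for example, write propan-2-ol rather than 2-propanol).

4-bromohexanal

Counting along the main chain through the –CHO group gives 6 carbons: the parent is hexane.
An aldehyde (terminal –CHO) is the principal characteristic group, giving the suffix -al.
Choose the numbering such that the aldehyde carbon is C-1 by definition.
With this numbering: a bromo group at C-4.
Assembling the pieces gives 4-bromohexanal.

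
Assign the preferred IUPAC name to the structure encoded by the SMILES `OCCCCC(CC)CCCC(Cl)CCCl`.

9,11-dichloro-5-ethylundecan-1-ol

Counting along the main chain through the –OH group gives 11 carbons: the parent is undecane.
The highest-priority functional group is an alcohol (–OH), so the name ends in -ol.
Number the chain so that numbering from this end puts the hydroxyl group at C-1 rather than C-11.
With this numbering: the hydroxyl at C-1; chloro groups at C-9 and C-11; an ethyl group at C-5.
Substituent prefixes are cited in alphabetical order (multiplying prefixes like di-/tri- are ignored for ordering).
The name is 9,11-dichloro-5-ethylundecan-1-ol.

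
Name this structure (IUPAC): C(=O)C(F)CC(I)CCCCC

2-fluoro-4-iodononanal

The longest carbon chain that includes the –CHO group has 9 carbons, so the parent hydride is nonane.
The highest-priority functional group is an aldehyde (terminal –CHO), so the name ends in -al.
Choose the numbering such that the aldehyde carbon is C-1 by definition.
That gives a fluoro group at C-2; an iodo group at C-4.
Substituent prefixes are cited in alphabetical order (multiplying prefixes like di-/tri- are ignored for ordering).
Assembling the pieces gives 2-fluoro-4-iodononanal.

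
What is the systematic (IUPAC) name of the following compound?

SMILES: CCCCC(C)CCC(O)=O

The longest carbon chain that includes the –COOH group has 8 carbons, so the parent hydride is octane.
The principal characteristic group is a carboxylic acid (terminal –COOH), named with the suffix -oic acid.
The numbering direction is chosen so that the carboxylic acid carbon is C-1 by definition.
With this numbering: a methyl group at C-4.
The name is 4-methyloctanoic acid.

4-methyloctanoic acid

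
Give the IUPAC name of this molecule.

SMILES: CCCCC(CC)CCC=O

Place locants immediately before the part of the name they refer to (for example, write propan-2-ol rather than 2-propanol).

4-ethyloctanal

The longest chain bearing the –CHO group is 8 carbons long (octane).
The principal characteristic group is an aldehyde (terminal –CHO), named with the suffix -al.
Number the chain so that the aldehyde carbon is C-1 by definition.
With this numbering: an ethyl group at C-4.
The name is 4-ethyloctanal.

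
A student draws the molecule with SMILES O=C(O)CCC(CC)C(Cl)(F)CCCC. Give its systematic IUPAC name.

The longest carbon chain that includes the –COOH group has 9 carbons, so the parent hydride is nonane.
The highest-priority functional group is a carboxylic acid (terminal –COOH), so the name ends in -oic acid.
Choose the numbering such that the carboxylic acid carbon is C-1 by definition.
That gives a chloro group at C-5; an ethyl group at C-4; a fluoro group at C-5.
Prefixes are listed alphabetically: chloro, ethyl, fluoro.
Assembling the pieces gives 5-chloro-4-ethyl-5-fluorononanoic acid.

5-chloro-4-ethyl-5-fluorononanoic acid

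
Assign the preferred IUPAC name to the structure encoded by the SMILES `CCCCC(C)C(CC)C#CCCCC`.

Counting along the main chain through the multiple bond gives 12 carbons: the parent is dodecane.
There is one C≡C triple bond, indicated by the ending -yne.
Choose the numbering such that numbering from this end puts the triple bond at C-5 rather than C-7.
That gives the triple bond between C-5 and C-6; an ethyl group at C-7; a methyl group at C-8.
Substituent prefixes are cited in alphabetical order (multiplying prefixes like di-/tri- are ignored for ordering).
The name is 7-ethyl-8-methyldodec-5-yne.

7-ethyl-8-methyldodec-5-yne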